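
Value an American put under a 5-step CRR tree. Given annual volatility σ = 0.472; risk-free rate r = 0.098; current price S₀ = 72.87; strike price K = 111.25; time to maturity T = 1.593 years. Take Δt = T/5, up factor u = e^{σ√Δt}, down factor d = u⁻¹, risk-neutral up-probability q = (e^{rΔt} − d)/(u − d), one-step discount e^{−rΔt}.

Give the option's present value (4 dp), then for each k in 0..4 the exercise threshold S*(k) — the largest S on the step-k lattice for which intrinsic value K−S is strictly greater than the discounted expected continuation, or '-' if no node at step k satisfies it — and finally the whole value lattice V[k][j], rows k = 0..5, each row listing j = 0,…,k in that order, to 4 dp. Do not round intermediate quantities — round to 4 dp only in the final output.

params: Δt=0.31860 u=1.30528 d=0.76612 q=0.49261 e^(-rΔt)=0.96926
t_5 payoffs: 92.0179 78.4830 55.4230 16.1341 0.0000 0.0000
t_4: node(4,0) S=25.1034 payoff=86.1466 vs cont=82.7268 → 86.1466 [stop]  node(4,1) S=42.7701 payoff=68.4799 vs cont=65.0600 → 68.4799 [stop]  node(4,2) S=72.8700 payoff=38.3800 vs cont=34.9601 → 38.3800 [stop]  node(4,3) S=124.1530 payoff=0.0000 vs cont=7.9346 → 7.9346 [wait]  node(4,4) S=211.5269 payoff=0.0000 vs cont=0.0000 → 0.0000 [wait]  ⇒ S*(4)=72.8700
t_3: node(3,0) S=32.7670 payoff=78.4830 vs cont=75.0632 → 78.4830 [stop]  node(3,1) S=55.8270 payoff=55.4230 vs cont=52.0031 → 55.4230 [stop]  node(3,2) S=95.1159 payoff=16.1341 vs cont=22.6635 → 22.6635 [wait]  node(3,3) S=162.0546 payoff=0.0000 vs cont=3.9022 → 3.9022 [wait]  ⇒ S*(3)=55.8270
t_2: node(2,0) S=42.7701 payoff=68.4799 vs cont=65.0600 → 68.4799 [stop]  node(2,1) S=72.8700 payoff=38.3800 vs cont=38.0777 → 38.3800 [stop]  node(2,2) S=124.1530 payoff=0.0000 vs cont=13.0089 → 13.0089 [wait]  ⇒ S*(2)=72.8700
t_1: node(1,0) S=55.8270 payoff=55.4230 vs cont=52.0031 → 55.4230 [stop]  node(1,1) S=95.1159 payoff=16.1341 vs cont=25.0863 → 25.0863 [wait]  ⇒ S*(1)=55.8270
t_0: node(0,0) S=72.8700 payoff=38.3800 vs cont=39.2345 → 39.2345 [wait]  ⇒ S*(0)=-

price = 39.2345
boundary = - 55.8270 72.8700 55.8270 72.8700
tree:
39.2345
55.4230 25.0863
68.4799 38.3800 13.0089
78.4830 55.4230 22.6635 3.9022
86.1466 68.4799 38.3800 7.9346 0.0000
92.0179 78.4830 55.4230 16.1341 0.0000 0.0000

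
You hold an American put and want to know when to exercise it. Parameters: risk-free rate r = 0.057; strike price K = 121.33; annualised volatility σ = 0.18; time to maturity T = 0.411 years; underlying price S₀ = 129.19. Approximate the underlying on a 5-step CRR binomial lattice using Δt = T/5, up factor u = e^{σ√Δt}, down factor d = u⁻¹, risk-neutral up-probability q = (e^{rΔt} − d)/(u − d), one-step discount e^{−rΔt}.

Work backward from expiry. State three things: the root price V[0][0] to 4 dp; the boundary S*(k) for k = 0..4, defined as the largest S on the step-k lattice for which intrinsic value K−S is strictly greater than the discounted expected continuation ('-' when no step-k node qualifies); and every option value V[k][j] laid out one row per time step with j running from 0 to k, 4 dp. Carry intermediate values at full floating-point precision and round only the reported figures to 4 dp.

price = 1.8693
boundary = - - - 110.6601 105.0941
tree:
1.8693
3.4485 0.4999
6.1882 1.0744 0.0000
10.6699 2.3094 0.0000 0.0000
16.2359 4.9640 0.0000 0.0000 0.0000
21.5219 10.6699 0.0000 0.0000 0.0000 0.0000

Δt=0.08220, u=1.05296, d=0.94970, q=0.53258, disc=e^(-rΔt)=0.99533
k=5 terminal: V=max(K-S,0) → 21.5219 10.6699 0.0000 0.0000 0.0000 0.0000
k=4: j=0 S=105.0941 intr=16.2359 cont=15.6687 V=16.2359[EX]; j=1 S=116.5209 intr=4.8091 cont=4.9640 V=4.9640[hold]; j=2 S=129.1900 intr=0.0000 cont=0.0000 V=0.0000[hold]; j=3 S=143.2366 intr=0.0000 cont=0.0000 V=0.0000[hold]; j=4 S=158.8106 intr=0.0000 cont=0.0000 V=0.0000[hold]  S*(4)=105.0941
k=3: j=0 S=110.6601 intr=10.6699 cont=10.1848 V=10.6699[EX]; j=1 S=122.6920 intr=0.0000 cont=2.3094 V=2.3094[hold]; j=2 S=136.0321 intr=0.0000 cont=0.0000 V=0.0000[hold]; j=3 S=150.8227 intr=0.0000 cont=0.0000 V=0.0000[hold]  S*(3)=110.6601
k=2: j=0 S=116.5209 intr=4.8091 cont=6.1882 V=6.1882[hold]; j=1 S=129.1900 intr=0.0000 cont=1.0744 V=1.0744[hold]; j=2 S=143.2366 intr=0.0000 cont=0.0000 V=0.0000[hold]  S*(2)=-
k=1: j=0 S=122.6920 intr=0.0000 cont=3.4485 V=3.4485[hold]; j=1 S=136.0321 intr=0.0000 cont=0.4999 V=0.4999[hold]  S*(1)=-
k=0: j=0 S=129.1900 intr=0.0000 cont=1.8693 V=1.8693[hold]  S*(0)=-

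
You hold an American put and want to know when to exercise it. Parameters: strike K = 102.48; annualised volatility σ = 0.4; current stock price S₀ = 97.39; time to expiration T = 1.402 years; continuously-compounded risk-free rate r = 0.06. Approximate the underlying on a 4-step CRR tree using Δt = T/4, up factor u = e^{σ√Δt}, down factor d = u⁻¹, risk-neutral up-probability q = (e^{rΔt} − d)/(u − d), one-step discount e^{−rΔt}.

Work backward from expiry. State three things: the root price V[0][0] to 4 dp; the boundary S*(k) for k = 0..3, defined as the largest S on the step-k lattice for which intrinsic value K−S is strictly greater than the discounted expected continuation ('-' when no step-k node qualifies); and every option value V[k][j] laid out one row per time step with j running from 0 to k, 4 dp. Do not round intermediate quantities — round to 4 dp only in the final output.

price = 17.6755
boundary = - - 60.6488 76.8543
tree:
17.6755
27.7901 7.7315
41.8312 14.1284 1.2917
54.6197 25.6257 2.5642 0.0000
64.7115 41.8312 5.0900 0.0000 0.0000

Δt=0.35050  u=1.26720  d=0.78914  q=0.48553  discount=0.97919
step 4 (expiry): payoffs max(K−S,0) = 64.7115 41.8312 5.0900 0.0000 0.0000
step 3: (k=3,j=0): S=47.8603, (K−S)⁺=54.6197, hold=52.4870 ⇒ V=54.6197 exercise | (k=3,j=1): S=76.8543, (K−S)⁺=25.6257, hold=23.4931 ⇒ V=25.6257 exercise | (k=3,j=2): S=123.4129, (K−S)⁺=0.0000, hold=2.5642 ⇒ V=2.5642 continue | (k=3,j=3): S=198.1769, (K−S)⁺=0.0000, hold=0.0000 ⇒ V=0.0000 continue  boundary S*=76.8543
step 2: (k=2,j=0): S=60.6488, (K−S)⁺=41.8312, hold=39.6986 ⇒ V=41.8312 exercise | (k=2,j=1): S=97.3900, (K−S)⁺=5.0900, hold=14.1284 ⇒ V=14.1284 continue | (k=2,j=2): S=156.3892, (K−S)⁺=0.0000, hold=1.2917 ⇒ V=1.2917 continue  boundary S*=60.6488
step 1: (k=1,j=0): S=76.8543, (K−S)⁺=25.6257, hold=27.7901 ⇒ V=27.7901 continue | (k=1,j=1): S=123.4129, (K−S)⁺=0.0000, hold=7.7315 ⇒ V=7.7315 continue  boundary S*=-
step 0: (k=0,j=0): S=97.3900, (K−S)⁺=5.0900, hold=17.6755 ⇒ V=17.6755 continue  boundary S*=-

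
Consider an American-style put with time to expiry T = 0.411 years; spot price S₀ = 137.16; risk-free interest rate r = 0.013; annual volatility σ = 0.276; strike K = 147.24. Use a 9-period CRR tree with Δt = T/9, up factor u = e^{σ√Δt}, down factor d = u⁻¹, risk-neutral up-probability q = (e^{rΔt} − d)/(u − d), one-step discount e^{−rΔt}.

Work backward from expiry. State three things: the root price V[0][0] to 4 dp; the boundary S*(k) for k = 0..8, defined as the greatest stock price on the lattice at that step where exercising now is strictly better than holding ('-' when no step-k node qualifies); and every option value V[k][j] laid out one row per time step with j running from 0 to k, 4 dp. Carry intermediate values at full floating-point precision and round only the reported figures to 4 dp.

Δt=0.04567, u=1.06075, d=0.94273, q=0.49029, disc=e^(-rΔt)=0.99941
k=9 terminal: V=max(K-S,0) → 66.5735 56.4740 45.1101 32.3234 17.9358 1.7469 0.0000 0.0000 0.0000 0.0000
k=8: j=0 S=85.5674 intr=61.6726 cont=61.5853 V=61.6726[EX]; j=1 S=96.2804 intr=50.9596 cont=50.8722 V=50.9596[EX]; j=2 S=108.3348 intr=38.9052 cont=38.8179 V=38.9052[EX]; j=3 S=121.8983 intr=25.3417 cont=25.2543 V=25.3417[EX]; j=4 S=137.1600 intr=10.0800 cont=9.9926 V=10.0800[EX]; j=5 S=154.3325 intr=0.0000 cont=0.8899 V=0.8899[hold]; j=6 S=173.6549 intr=0.0000 cont=0.0000 V=0.0000[hold]; j=7 S=195.3966 intr=0.0000 cont=0.0000 V=0.0000[hold]; j=8 S=219.8603 intr=0.0000 cont=0.0000 V=0.0000[hold]  S*(8)=137.1600
k=7: j=0 S=90.7660 intr=56.4740 cont=56.3867 V=56.4740[EX]; j=1 S=102.1299 intr=45.1101 cont=45.0227 V=45.1101[EX]; j=2 S=114.9166 intr=32.3234 cont=32.2360 V=32.3234[EX]; j=3 S=129.3042 intr=17.9358 cont=17.8484 V=17.9358[EX]; j=4 S=145.4931 intr=1.7469 cont=5.5709 V=5.5709[hold]; j=5 S=163.7089 intr=0.0000 cont=0.4533 V=0.4533[hold]; j=6 S=184.2053 intr=0.0000 cont=0.0000 V=0.0000[hold]; j=7 S=207.2678 intr=0.0000 cont=0.0000 V=0.0000[hold]  S*(7)=129.3042
k=6: j=0 S=96.2804 intr=50.9596 cont=50.8722 V=50.9596[EX]; j=1 S=108.3348 intr=38.9052 cont=38.8179 V=38.9052[EX]; j=2 S=121.8983 intr=25.3417 cont=25.2543 V=25.3417[EX]; j=3 S=137.1600 intr=10.0800 cont=11.8664 V=11.8664[hold]; j=4 S=154.3325 intr=0.0000 cont=3.0600 V=3.0600[hold]; j=5 S=173.6549 intr=0.0000 cont=0.2309 V=0.2309[hold]; j=6 S=195.3966 intr=0.0000 cont=0.0000 V=0.0000[hold]  S*(6)=121.8983
k=5: j=0 S=102.1299 intr=45.1101 cont=45.0227 V=45.1101[EX]; j=1 S=114.9166 intr=32.3234 cont=32.2360 V=32.3234[EX]; j=2 S=129.3042 intr=17.9358 cont=18.7238 V=18.7238[hold]; j=3 S=145.4931 intr=1.7469 cont=7.5442 V=7.5442[hold]; j=4 S=163.7089 intr=0.0000 cont=1.6719 V=1.6719[hold]; j=5 S=184.2053 intr=0.0000 cont=0.1176 V=0.1176[hold]  S*(5)=114.9166
k=4: j=0 S=108.3348 intr=38.9052 cont=38.8179 V=38.9052[EX]; j=1 S=121.8983 intr=25.3417 cont=25.6404 V=25.6404[hold]; j=2 S=137.1600 intr=10.0800 cont=13.2347 V=13.2347[hold]; j=3 S=154.3325 intr=0.0000 cont=4.6623 V=4.6623[hold]; j=4 S=173.6549 intr=0.0000 cont=0.9093 V=0.9093[hold]  S*(4)=108.3348
k=3: j=0 S=114.9166 intr=32.3234 cont=32.3824 V=32.3824[hold]; j=1 S=129.3042 intr=17.9358 cont=19.5464 V=19.5464[hold]; j=2 S=145.4931 intr=1.7469 cont=9.0264 V=9.0264[hold]; j=3 S=163.7089 intr=0.0000 cont=2.8206 V=2.8206[hold]  S*(3)=-
k=2: j=0 S=121.8983 intr=25.3417 cont=26.0735 V=26.0735[hold]; j=1 S=137.1600 intr=10.0800 cont=14.3800 V=14.3800[hold]; j=2 S=154.3325 intr=0.0000 cont=5.9802 V=5.9802[hold]  S*(2)=-
k=1: j=0 S=129.3042 intr=17.9358 cont=20.3282 V=20.3282[hold]; j=1 S=145.4931 intr=1.7469 cont=10.2555 V=10.2555[hold]  S*(1)=-
k=0: j=0 S=137.1600 intr=10.0800 cont=15.3805 V=15.3805[hold]  S*(0)=-

price = 15.3805
boundary = - - - - 108.3348 114.9166 121.8983 129.3042 137.1600
tree:
15.3805
20.3282 10.2555
26.0735 14.3800 5.9802
32.3824 19.5464 9.0264 2.8206
38.9052 25.6404 13.2347 4.6623 0.9093
45.1101 32.3234 18.7238 7.5442 1.6719 0.1176
50.9596 38.9052 25.3417 11.8664 3.0600 0.2309 0.0000
56.4740 45.1101 32.3234 17.9358 5.5709 0.4533 0.0000 0.0000
61.6726 50.9596 38.9052 25.3417 10.0800 0.8899 0.0000 0.0000 0.0000
66.5735 56.4740 45.1101 32.3234 17.9358 1.7469 0.0000 0.0000 0.0000 0.0000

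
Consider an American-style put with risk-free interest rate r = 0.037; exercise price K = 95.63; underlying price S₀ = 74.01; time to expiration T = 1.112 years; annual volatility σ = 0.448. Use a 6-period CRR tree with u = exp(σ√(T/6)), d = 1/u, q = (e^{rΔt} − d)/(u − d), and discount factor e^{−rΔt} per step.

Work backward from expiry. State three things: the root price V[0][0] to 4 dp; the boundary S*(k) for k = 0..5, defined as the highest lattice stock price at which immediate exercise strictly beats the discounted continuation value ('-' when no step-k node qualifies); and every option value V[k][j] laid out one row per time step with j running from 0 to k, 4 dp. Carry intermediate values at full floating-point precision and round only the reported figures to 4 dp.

price = 27.1318
boundary = - - 50.3233 41.4963 50.3233 61.0281
tree:
27.1318
35.7302 17.8202
45.3067 25.4399 9.4771
54.1337 34.8426 15.1951 3.1592
61.4125 45.3067 23.5371 5.9980 0.0000
67.4145 54.1337 34.6019 11.3876 0.0000 0.0000
72.3637 61.4125 45.3067 21.6200 0.0000 0.0000 0.0000

Δt=0.18533  u=1.21272  d=0.82459  q=0.46966  discount=0.99317
step 6 (expiry): payoffs max(K−S,0) = 72.3637 61.4125 45.3067 21.6200 0.0000 0.0000 0.0000
step 5: (k=5,j=0): S=28.2155, (K−S)⁺=67.4145, hold=66.7610 ⇒ V=67.4145 exercise | (k=5,j=1): S=41.4963, (K−S)⁺=54.1337, hold=53.4802 ⇒ V=54.1337 exercise | (k=5,j=2): S=61.0281, (K−S)⁺=34.6019, hold=33.9484 ⇒ V=34.6019 exercise | (k=5,j=3): S=89.7534, (K−S)⁺=5.8766, hold=11.3876 ⇒ V=11.3876 continue | (k=5,j=4): S=131.9994, (K−S)⁺=0.0000, hold=0.0000 ⇒ V=0.0000 continue | (k=5,j=5): S=194.1300, (K−S)⁺=0.0000, hold=0.0000 ⇒ V=0.0000 continue  boundary S*=61.0281
step 4: (k=4,j=0): S=34.2175, (K−S)⁺=61.4125, hold=60.7590 ⇒ V=61.4125 exercise | (k=4,j=1): S=50.3233, (K−S)⁺=45.3067, hold=44.6531 ⇒ V=45.3067 exercise | (k=4,j=2): S=74.0100, (K−S)⁺=21.6200, hold=23.5371 ⇒ V=23.5371 continue | (k=4,j=3): S=108.8457, (K−S)⁺=0.0000, hold=5.9980 ⇒ V=5.9980 continue | (k=4,j=4): S=160.0782, (K−S)⁺=0.0000, hold=0.0000 ⇒ V=0.0000 continue  boundary S*=50.3233
step 3: (k=3,j=0): S=41.4963, (K−S)⁺=54.1337, hold=53.4802 ⇒ V=54.1337 exercise | (k=3,j=1): S=61.0281, (K−S)⁺=34.6019, hold=34.8426 ⇒ V=34.8426 continue | (k=3,j=2): S=89.7534, (K−S)⁺=5.8766, hold=15.1951 ⇒ V=15.1951 continue | (k=3,j=3): S=131.9994, (K−S)⁺=0.0000, hold=3.1592 ⇒ V=3.1592 continue  boundary S*=41.4963
step 2: (k=2,j=0): S=50.3233, (K−S)⁺=45.3067, hold=44.7654 ⇒ V=45.3067 exercise | (k=2,j=1): S=74.0100, (K−S)⁺=21.6200, hold=25.4399 ⇒ V=25.4399 continue | (k=2,j=2): S=108.8457, (K−S)⁺=0.0000, hold=9.4771 ⇒ V=9.4771 continue  boundary S*=50.3233
step 1: (k=1,j=0): S=61.0281, (K−S)⁺=34.6019, hold=35.7302 ⇒ V=35.7302 continue | (k=1,j=1): S=89.7534, (K−S)⁺=5.8766, hold=17.8202 ⇒ V=17.8202 continue  boundary S*=-
step 0: (k=0,j=0): S=74.0100, (K−S)⁺=21.6200, hold=27.1318 ⇒ V=27.1318 continue  boundary S*=-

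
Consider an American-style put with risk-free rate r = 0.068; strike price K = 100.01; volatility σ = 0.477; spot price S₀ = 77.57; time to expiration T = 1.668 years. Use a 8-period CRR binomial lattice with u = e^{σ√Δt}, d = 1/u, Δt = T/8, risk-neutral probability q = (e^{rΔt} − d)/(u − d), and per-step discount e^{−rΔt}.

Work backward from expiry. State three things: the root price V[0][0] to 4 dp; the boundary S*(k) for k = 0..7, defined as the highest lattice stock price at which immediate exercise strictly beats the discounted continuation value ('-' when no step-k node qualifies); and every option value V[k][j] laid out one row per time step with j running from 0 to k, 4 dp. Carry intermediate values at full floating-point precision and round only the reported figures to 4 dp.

Δt=0.20850, u=1.24335, d=0.80428, q=0.47828, disc=e^(-rΔt)=0.98592
k=8 terminal: V=max(K-S,0) → 86.4283 79.0138 67.5518 49.8325 22.4400 0.0000 0.0000 0.0000 0.0000
k=7: j=0 S=16.8868 intr=83.1232 cont=81.7152 V=83.1232[EX]; j=1 S=26.1055 intr=73.9045 cont=72.4965 V=73.9045[EX]; j=2 S=40.3568 intr=59.6532 cont=58.2452 V=59.6532[EX]; j=3 S=62.3881 intr=37.6219 cont=36.2140 V=37.6219[EX]; j=4 S=96.4464 intr=3.5636 cont=11.5425 V=11.5425[hold]; j=5 S=149.0976 intr=0.0000 cont=0.0000 V=0.0000[hold]; j=6 S=230.4917 intr=0.0000 cont=0.0000 V=0.0000[hold]; j=7 S=356.3197 intr=0.0000 cont=0.0000 V=0.0000[hold]  S*(7)=62.3881
k=6: j=0 S=20.9962 intr=79.0138 cont=77.6059 V=79.0138[EX]; j=1 S=32.4582 intr=67.5518 cont=66.1438 V=67.5518[EX]; j=2 S=50.1775 intr=49.8325 cont=48.4245 V=49.8325[EX]; j=3 S=77.5700 intr=22.4400 cont=24.7945 V=24.7945[hold]; j=4 S=119.9163 intr=0.0000 cont=5.9371 V=5.9371[hold]; j=5 S=185.3800 intr=0.0000 cont=0.0000 V=0.0000[hold]; j=6 S=286.5811 intr=0.0000 cont=0.0000 V=0.0000[hold]  S*(6)=50.1775
k=5: j=0 S=26.1055 intr=73.9045 cont=72.4965 V=73.9045[EX]; j=1 S=40.3568 intr=59.6532 cont=58.2452 V=59.6532[EX]; j=2 S=62.3881 intr=37.6219 cont=37.3243 V=37.6219[EX]; j=3 S=96.4464 intr=3.5636 cont=15.5533 V=15.5533[hold]; j=4 S=149.0976 intr=0.0000 cont=3.0539 V=3.0539[hold]; j=5 S=230.4917 intr=0.0000 cont=0.0000 V=0.0000[hold]  S*(5)=62.3881
k=4: j=0 S=32.4582 intr=67.5518 cont=66.1438 V=67.5518[EX]; j=1 S=50.1775 intr=49.8325 cont=48.4245 V=49.8325[EX]; j=2 S=77.5700 intr=22.4400 cont=26.6858 V=26.6858[hold]; j=3 S=119.9163 intr=0.0000 cont=9.4402 V=9.4402[hold]; j=4 S=185.3800 intr=0.0000 cont=1.5708 V=1.5708[hold]  S*(4)=50.1775
k=3: j=0 S=40.3568 intr=59.6532 cont=58.2452 V=59.6532[EX]; j=1 S=62.3881 intr=37.6219 cont=38.2161 V=38.2161[hold]; j=2 S=96.4464 intr=3.5636 cont=18.1779 V=18.1779[hold]; j=3 S=149.0976 intr=0.0000 cont=5.5965 V=5.5965[hold]  S*(3)=40.3568
k=2: j=0 S=50.1775 intr=49.8325 cont=48.7047 V=49.8325[EX]; j=1 S=77.5700 intr=22.4400 cont=28.2291 V=28.2291[hold]; j=2 S=119.9163 intr=0.0000 cont=11.9893 V=11.9893[hold]  S*(2)=50.1775
k=1: j=0 S=62.3881 intr=37.6219 cont=38.9439 V=38.9439[hold]; j=1 S=96.4464 intr=3.5636 cont=20.1738 V=20.1738[hold]  S*(1)=-
k=0: j=0 S=77.5700 intr=22.4400 cont=29.5446 V=29.5446[hold]  S*(0)=-

price = 29.5446
boundary = - - 50.1775 40.3568 50.1775 62.3881 50.1775 62.3881
tree:
29.5446
38.9439 20.1738
49.8325 28.2291 11.9893
59.6532 38.2161 18.1779 5.5965
67.5518 49.8325 26.6858 9.4402 1.5708
73.9045 59.6532 37.6219 15.5533 3.0539 0.0000
79.0138 67.5518 49.8325 24.7945 5.9371 0.0000 0.0000
83.1232 73.9045 59.6532 37.6219 11.5425 0.0000 0.0000 0.0000
86.4283 79.0138 67.5518 49.8325 22.4400 0.0000 0.0000 0.0000 0.0000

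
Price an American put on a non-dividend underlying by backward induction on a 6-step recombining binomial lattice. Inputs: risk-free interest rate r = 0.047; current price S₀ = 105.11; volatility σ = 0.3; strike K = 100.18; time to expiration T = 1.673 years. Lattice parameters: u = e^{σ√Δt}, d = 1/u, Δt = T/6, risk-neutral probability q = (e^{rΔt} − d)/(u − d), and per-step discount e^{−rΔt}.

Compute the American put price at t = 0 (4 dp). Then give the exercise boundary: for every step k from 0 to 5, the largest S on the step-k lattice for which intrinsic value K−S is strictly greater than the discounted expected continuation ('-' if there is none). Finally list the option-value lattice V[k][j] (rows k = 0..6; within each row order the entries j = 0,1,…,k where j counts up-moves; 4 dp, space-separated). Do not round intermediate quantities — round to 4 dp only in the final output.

price = 10.3361
boundary = - - - 65.3505 76.5680 65.3505
tree:
10.3361
16.1348 4.8539
24.2718 8.4847 1.3788
34.8295 14.4337 2.8048 0.0000
44.4036 23.6120 5.7057 0.0000 0.0000
52.5750 34.8295 11.6070 0.0000 0.0000 0.0000
59.5493 44.4036 23.6120 0.0000 0.0000 0.0000 0.0000

Δt=0.27883  u=1.17165  d=0.85350  q=0.50194  discount=0.98698
step 6 (expiry): payoffs max(K−S,0) = 59.5493 44.4036 23.6120 0.0000 0.0000 0.0000 0.0000
step 5: (k=5,j=0): S=47.6050, (K−S)⁺=52.5750, hold=51.2707 ⇒ V=52.5750 exercise | (k=5,j=1): S=65.3505, (K−S)⁺=34.8295, hold=33.5252 ⇒ V=34.8295 exercise | (k=5,j=2): S=89.7110, (K−S)⁺=10.4690, hold=11.6070 ⇒ V=11.6070 continue | (k=5,j=3): S=123.1523, (K−S)⁺=0.0000, hold=0.0000 ⇒ V=0.0000 continue | (k=5,j=4): S=169.0593, (K−S)⁺=0.0000, hold=0.0000 ⇒ V=0.0000 continue | (k=5,j=5): S=232.0789, (K−S)⁺=0.0000, hold=0.0000 ⇒ V=0.0000 continue  boundary S*=65.3505
step 4: (k=4,j=0): S=55.7764, (K−S)⁺=44.4036, hold=43.0993 ⇒ V=44.4036 exercise | (k=4,j=1): S=76.5680, (K−S)⁺=23.6120, hold=22.8715 ⇒ V=23.6120 exercise | (k=4,j=2): S=105.1100, (K−S)⁺=0.0000, hold=5.7057 ⇒ V=5.7057 continue | (k=4,j=3): S=144.2915, (K−S)⁺=0.0000, hold=0.0000 ⇒ V=0.0000 continue | (k=4,j=4): S=198.0785, (K−S)⁺=0.0000, hold=0.0000 ⇒ V=0.0000 continue  boundary S*=76.5680
step 3: (k=3,j=0): S=65.3505, (K−S)⁺=34.8295, hold=33.5252 ⇒ V=34.8295 exercise | (k=3,j=1): S=89.7110, (K−S)⁺=10.4690, hold=14.4337 ⇒ V=14.4337 continue | (k=3,j=2): S=123.1523, (K−S)⁺=0.0000, hold=2.8048 ⇒ V=2.8048 continue | (k=3,j=3): S=169.0593, (K−S)⁺=0.0000, hold=0.0000 ⇒ V=0.0000 continue  boundary S*=65.3505
step 2: (k=2,j=0): S=76.5680, (K−S)⁺=23.6120, hold=24.2718 ⇒ V=24.2718 continue | (k=2,j=1): S=105.1100, (K−S)⁺=0.0000, hold=8.4847 ⇒ V=8.4847 continue | (k=2,j=2): S=144.2915, (K−S)⁺=0.0000, hold=1.3788 ⇒ V=1.3788 continue  boundary S*=-
step 1: (k=1,j=0): S=89.7110, (K−S)⁺=10.4690, hold=16.1348 ⇒ V=16.1348 continue | (k=1,j=1): S=123.1523, (K−S)⁺=0.0000, hold=4.8539 ⇒ V=4.8539 continue  boundary S*=-
step 0: (k=0,j=0): S=105.1100, (K−S)⁺=0.0000, hold=10.3361 ⇒ V=10.3361 continue  boundary S*=-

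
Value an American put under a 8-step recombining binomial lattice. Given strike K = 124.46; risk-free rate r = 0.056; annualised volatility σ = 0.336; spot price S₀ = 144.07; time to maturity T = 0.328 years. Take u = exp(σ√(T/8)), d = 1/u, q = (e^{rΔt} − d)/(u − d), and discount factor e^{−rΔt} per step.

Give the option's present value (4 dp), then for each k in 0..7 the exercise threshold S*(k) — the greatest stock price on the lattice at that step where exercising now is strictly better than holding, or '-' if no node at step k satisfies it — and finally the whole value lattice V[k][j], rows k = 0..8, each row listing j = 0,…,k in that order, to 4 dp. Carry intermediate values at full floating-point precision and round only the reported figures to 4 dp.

price = 2.6607
boundary = - - - - - 102.5269 109.7451 102.5269
tree:
2.6607
4.3114 1.0215
6.8213 1.8202 0.2271
10.4793 3.1929 0.4551 0.0000
15.5172 5.4871 0.9122 0.0000 0.0000
21.9331 9.1696 1.8281 0.0000 0.0000 0.0000
28.6765 14.7149 3.6637 0.0000 0.0000 0.0000 0.0000
34.9764 21.9331 7.3424 0.0000 0.0000 0.0000 0.0000 0.0000
40.8619 28.6765 14.7149 0.0000 0.0000 0.0000 0.0000 0.0000 0.0000

params: Δt=0.04100 u=1.07040 d=0.93423 q=0.49988 e^(-rΔt)=0.99771
t_8 payoffs: 40.8619 28.6765 14.7149 0.0000 0.0000 0.0000 0.0000 0.0000 0.0000
t_7: node(7,0) S=89.4836 payoff=34.9764 vs cont=34.6909 → 34.9764 [stop]  node(7,1) S=102.5269 payoff=21.9331 vs cont=21.6477 → 21.9331 [stop]  node(7,2) S=117.4714 payoff=6.9886 vs cont=7.3424 → 7.3424 [wait]  node(7,3) S=134.5942 payoff=0.0000 vs cont=0.0000 → 0.0000 [wait]  node(7,4) S=154.2129 payoff=0.0000 vs cont=0.0000 → 0.0000 [wait]  node(7,5) S=176.6912 payoff=0.0000 vs cont=0.0000 → 0.0000 [wait]  node(7,6) S=202.4460 payoff=0.0000 vs cont=0.0000 → 0.0000 [wait]  node(7,7) S=231.9549 payoff=0.0000 vs cont=0.0000 → 0.0000 [wait]  ⇒ S*(7)=102.5269
t_6: node(6,0) S=95.7835 payoff=28.6765 vs cont=28.3911 → 28.6765 [stop]  node(6,1) S=109.7451 payoff=14.7149 vs cont=14.6060 → 14.7149 [stop]  node(6,2) S=125.7417 payoff=0.0000 vs cont=3.6637 → 3.6637 [wait]  node(6,3) S=144.0700 payoff=0.0000 vs cont=0.0000 → 0.0000 [wait]  node(6,4) S=165.0699 payoff=0.0000 vs cont=0.0000 → 0.0000 [wait]  node(6,5) S=189.1307 payoff=0.0000 vs cont=0.0000 → 0.0000 [wait]  node(6,6) S=216.6988 payoff=0.0000 vs cont=0.0000 → 0.0000 [wait]  ⇒ S*(6)=109.7451
t_5: node(5,0) S=102.5269 payoff=21.9331 vs cont=21.6477 → 21.9331 [stop]  node(5,1) S=117.4714 payoff=6.9886 vs cont=9.1696 → 9.1696 [wait]  node(5,2) S=134.5942 payoff=0.0000 vs cont=1.8281 → 1.8281 [wait]  node(5,3) S=154.2129 payoff=0.0000 vs cont=0.0000 → 0.0000 [wait]  node(5,4) S=176.6912 payoff=0.0000 vs cont=0.0000 → 0.0000 [wait]  node(5,5) S=202.4460 payoff=0.0000 vs cont=0.0000 → 0.0000 [wait]  ⇒ S*(5)=102.5269
t_4: node(4,0) S=109.7451 payoff=14.7149 vs cont=15.5172 → 15.5172 [wait]  node(4,1) S=125.7417 payoff=0.0000 vs cont=5.4871 → 5.4871 [wait]  node(4,2) S=144.0700 payoff=0.0000 vs cont=0.9122 → 0.9122 [wait]  node(4,3) S=165.0699 payoff=0.0000 vs cont=0.0000 → 0.0000 [wait]  node(4,4) S=189.1307 payoff=0.0000 vs cont=0.0000 → 0.0000 [wait]  ⇒ S*(4)=-
t_3: node(3,0) S=117.4714 payoff=6.9886 vs cont=10.4793 → 10.4793 [wait]  node(3,1) S=134.5942 payoff=0.0000 vs cont=3.1929 → 3.1929 [wait]  node(3,2) S=154.2129 payoff=0.0000 vs cont=0.4551 → 0.4551 [wait]  node(3,3) S=176.6912 payoff=0.0000 vs cont=0.0000 → 0.0000 [wait]  ⇒ S*(3)=-
t_2: node(2,0) S=125.7417 payoff=0.0000 vs cont=6.8213 → 6.8213 [wait]  node(2,1) S=144.0700 payoff=0.0000 vs cont=1.8202 → 1.8202 [wait]  node(2,2) S=165.0699 payoff=0.0000 vs cont=0.2271 → 0.2271 [wait]  ⇒ S*(2)=-
t_1: node(1,0) S=134.5942 payoff=0.0000 vs cont=4.3114 → 4.3114 [wait]  node(1,1) S=154.2129 payoff=0.0000 vs cont=1.0215 → 1.0215 [wait]  ⇒ S*(1)=-
t_0: node(0,0) S=144.0700 payoff=0.0000 vs cont=2.6607 → 2.6607 [wait]  ⇒ S*(0)=-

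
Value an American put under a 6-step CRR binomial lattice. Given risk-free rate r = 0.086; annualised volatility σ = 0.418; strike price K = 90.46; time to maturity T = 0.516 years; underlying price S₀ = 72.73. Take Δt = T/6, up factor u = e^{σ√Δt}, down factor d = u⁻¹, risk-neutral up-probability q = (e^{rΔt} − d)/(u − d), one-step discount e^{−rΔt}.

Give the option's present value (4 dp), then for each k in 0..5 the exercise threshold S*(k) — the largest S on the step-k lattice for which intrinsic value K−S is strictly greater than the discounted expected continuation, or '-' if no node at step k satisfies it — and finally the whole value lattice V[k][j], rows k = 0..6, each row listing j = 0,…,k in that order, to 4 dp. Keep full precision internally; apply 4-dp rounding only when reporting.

Δt=0.08600  u=1.13041  d=0.88463  q=0.49960  discount=0.99263
step 6 (expiry): payoffs max(K−S,0) = 55.6027 45.9182 33.5432 17.7300 0.0000 0.0000 0.0000
step 5: (k=5,j=0): S=39.4031, (K−S)⁺=51.0569, hold=50.3903 ⇒ V=51.0569 exercise | (k=5,j=1): S=50.3505, (K−S)⁺=40.1095, hold=39.4429 ⇒ V=40.1095 exercise | (k=5,j=2): S=64.3394, (K−S)⁺=26.1206, hold=25.4540 ⇒ V=26.1206 exercise | (k=5,j=3): S=82.2148, (K−S)⁺=8.2452, hold=8.8068 ⇒ V=8.8068 continue | (k=5,j=4): S=105.0566, (K−S)⁺=0.0000, hold=0.0000 ⇒ V=0.0000 continue | (k=5,j=5): S=134.2444, (K−S)⁺=0.0000, hold=0.0000 ⇒ V=0.0000 continue  boundary S*=64.3394
step 4: (k=4,j=0): S=44.5418, (K−S)⁺=45.9182, hold=45.2517 ⇒ V=45.9182 exercise | (k=4,j=1): S=56.9168, (K−S)⁺=33.5432, hold=32.8766 ⇒ V=33.5432 exercise | (k=4,j=2): S=72.7300, (K−S)⁺=17.7300, hold=17.3419 ⇒ V=17.7300 exercise | (k=4,j=3): S=92.9366, (K−S)⁺=0.0000, hold=4.3745 ⇒ V=4.3745 continue | (k=4,j=4): S=118.7571, (K−S)⁺=0.0000, hold=0.0000 ⇒ V=0.0000 continue  boundary S*=72.7300
step 3: (k=3,j=0): S=50.3505, (K−S)⁺=40.1095, hold=39.4429 ⇒ V=40.1095 exercise | (k=3,j=1): S=64.3394, (K−S)⁺=26.1206, hold=25.4540 ⇒ V=26.1206 exercise | (k=3,j=2): S=82.2148, (K−S)⁺=8.2452, hold=10.9761 ⇒ V=10.9761 continue | (k=3,j=3): S=105.0566, (K−S)⁺=0.0000, hold=2.1729 ⇒ V=2.1729 continue  boundary S*=64.3394
step 2: (k=2,j=0): S=56.9168, (K−S)⁺=33.5432, hold=32.8766 ⇒ V=33.5432 exercise | (k=2,j=1): S=72.7300, (K−S)⁺=17.7300, hold=18.4178 ⇒ V=18.4178 continue | (k=2,j=2): S=92.9366, (K−S)⁺=0.0000, hold=6.5296 ⇒ V=6.5296 continue  boundary S*=56.9168
step 1: (k=1,j=0): S=64.3394, (K−S)⁺=26.1206, hold=25.7951 ⇒ V=26.1206 exercise | (k=1,j=1): S=82.2148, (K−S)⁺=8.2452, hold=12.3865 ⇒ V=12.3865 continue  boundary S*=64.3394
step 0: (k=0,j=0): S=72.7300, (K−S)⁺=17.7300, hold=19.1172 ⇒ V=19.1172 continue  boundary S*=-

price = 19.1172
boundary = - 64.3394 56.9168 64.3394 72.7300 64.3394
tree:
19.1172
26.1206 12.3865
33.5432 18.4178 6.5296
40.1095 26.1206 10.9761 2.1729
45.9182 33.5432 17.7300 4.3745 0.0000
51.0569 40.1095 26.1206 8.8068 0.0000 0.0000
55.6027 45.9182 33.5432 17.7300 0.0000 0.0000 0.0000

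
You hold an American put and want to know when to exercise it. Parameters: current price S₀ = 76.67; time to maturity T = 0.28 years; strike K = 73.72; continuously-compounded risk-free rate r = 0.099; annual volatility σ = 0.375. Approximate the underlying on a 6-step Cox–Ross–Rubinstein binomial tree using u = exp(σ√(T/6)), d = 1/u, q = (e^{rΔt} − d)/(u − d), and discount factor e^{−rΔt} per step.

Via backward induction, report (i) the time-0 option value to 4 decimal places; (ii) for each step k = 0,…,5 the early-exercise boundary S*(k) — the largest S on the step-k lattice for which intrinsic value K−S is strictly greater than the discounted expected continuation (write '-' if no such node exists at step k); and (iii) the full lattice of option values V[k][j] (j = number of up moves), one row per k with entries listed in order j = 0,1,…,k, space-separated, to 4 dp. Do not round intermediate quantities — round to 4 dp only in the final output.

price = 3.9032
boundary = - - - 60.1284 55.4495 60.1284
tree:
3.9032
6.1463 1.7690
9.3440 3.1092 0.4887
13.5916 5.3204 0.9986 0.0000
18.2705 8.7614 2.0403 0.0000 0.0000
22.5853 13.5916 4.1689 0.0000 0.0000 0.0000
26.5643 18.2705 8.5179 0.0000 0.0000 0.0000 0.0000

params: Δt=0.04667 u=1.08438 d=0.92219 q=0.50831 e^(-rΔt)=0.99539
t_6 payoffs: 26.5643 18.2705 8.5179 0.0000 0.0000 0.0000 0.0000
t_5: node(5,0) S=51.1347 payoff=22.5853 vs cont=22.2455 → 22.5853 [stop]  node(5,1) S=60.1284 payoff=13.5916 vs cont=13.2518 → 13.5916 [stop]  node(5,2) S=70.7039 payoff=3.0161 vs cont=4.1689 → 4.1689 [wait]  node(5,3) S=83.1395 payoff=0.0000 vs cont=0.0000 → 0.0000 [wait]  node(5,4) S=97.7622 payoff=0.0000 vs cont=0.0000 → 0.0000 [wait]  node(5,5) S=114.9568 payoff=0.0000 vs cont=0.0000 → 0.0000 [wait]  ⇒ S*(5)=60.1284
t_4: node(4,0) S=55.4495 payoff=18.2705 vs cont=17.9307 → 18.2705 [stop]  node(4,1) S=65.2021 payoff=8.5179 vs cont=8.7614 → 8.7614 [wait]  node(4,2) S=76.6700 payoff=0.0000 vs cont=2.0403 → 2.0403 [wait]  node(4,3) S=90.1549 payoff=0.0000 vs cont=0.0000 → 0.0000 [wait]  node(4,4) S=106.0115 payoff=0.0000 vs cont=0.0000 → 0.0000 [wait]  ⇒ S*(4)=55.4495
t_3: node(3,0) S=60.1284 payoff=13.5916 vs cont=13.3750 → 13.5916 [stop]  node(3,1) S=70.7039 payoff=3.0161 vs cont=5.3204 → 5.3204 [wait]  node(3,2) S=83.1395 payoff=0.0000 vs cont=0.9986 → 0.9986 [wait]  node(3,3) S=97.7622 payoff=0.0000 vs cont=0.0000 → 0.0000 [wait]  ⇒ S*(3)=60.1284
t_2: node(2,0) S=65.2021 payoff=8.5179 vs cont=9.3440 → 9.3440 [wait]  node(2,1) S=76.6700 payoff=0.0000 vs cont=3.1092 → 3.1092 [wait]  node(2,2) S=90.1549 payoff=0.0000 vs cont=0.4887 → 0.4887 [wait]  ⇒ S*(2)=-
t_1: node(1,0) S=70.7039 payoff=3.0161 vs cont=6.1463 → 6.1463 [wait]  node(1,1) S=83.1395 payoff=0.0000 vs cont=1.7690 → 1.7690 [wait]  ⇒ S*(1)=-
t_0: node(0,0) S=76.6700 payoff=0.0000 vs cont=3.9032 → 3.9032 [wait]  ⇒ S*(0)=-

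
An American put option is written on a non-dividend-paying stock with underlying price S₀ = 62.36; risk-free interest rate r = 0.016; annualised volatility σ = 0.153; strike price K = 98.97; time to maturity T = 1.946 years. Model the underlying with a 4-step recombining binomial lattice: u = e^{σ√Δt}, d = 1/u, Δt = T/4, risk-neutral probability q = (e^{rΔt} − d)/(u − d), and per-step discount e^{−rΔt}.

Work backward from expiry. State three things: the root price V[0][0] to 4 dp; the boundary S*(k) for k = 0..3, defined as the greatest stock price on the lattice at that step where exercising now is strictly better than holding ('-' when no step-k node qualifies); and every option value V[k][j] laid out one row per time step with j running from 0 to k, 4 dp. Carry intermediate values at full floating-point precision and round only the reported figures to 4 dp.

price = 36.6100
boundary = 62.3600 69.3829 77.1968 85.8906
tree:
36.6100
42.9221 29.5871
48.5952 36.6100 21.7732
53.6942 42.9221 29.5871 13.0794
58.2770 48.5952 36.6100 21.7732 3.4065

params: Δt=0.48650 u=1.11262 d=0.89878 q=0.50989 e^(-rΔt)=0.99225
t_4 payoffs: 58.2770 48.5952 36.6100 21.7732 3.4065
t_3: node(3,0) S=45.2758 payoff=53.6942 vs cont=52.9268 → 53.6942 [stop]  node(3,1) S=56.0479 payoff=42.9221 vs cont=42.1547 → 42.9221 [stop]  node(3,2) S=69.3829 payoff=29.5871 vs cont=28.8197 → 29.5871 [stop]  node(3,3) S=85.8906 payoff=13.0794 vs cont=12.3120 → 13.0794 [stop]  ⇒ S*(3)=85.8906
t_2: node(2,0) S=50.3748 payoff=48.5952 vs cont=47.8278 → 48.5952 [stop]  node(2,1) S=62.3600 payoff=36.6100 vs cont=35.8426 → 36.6100 [stop]  node(2,2) S=77.1968 payoff=21.7732 vs cont=21.0058 → 21.7732 [stop]  ⇒ S*(2)=77.1968
t_1: node(1,0) S=56.0479 payoff=42.9221 vs cont=42.1547 → 42.9221 [stop]  node(1,1) S=69.3829 payoff=29.5871 vs cont=28.8197 → 29.5871 [stop]  ⇒ S*(1)=69.3829
t_0: node(0,0) S=62.3600 payoff=36.6100 vs cont=35.8426 → 36.6100 [stop]  ⇒ S*(0)=62.3600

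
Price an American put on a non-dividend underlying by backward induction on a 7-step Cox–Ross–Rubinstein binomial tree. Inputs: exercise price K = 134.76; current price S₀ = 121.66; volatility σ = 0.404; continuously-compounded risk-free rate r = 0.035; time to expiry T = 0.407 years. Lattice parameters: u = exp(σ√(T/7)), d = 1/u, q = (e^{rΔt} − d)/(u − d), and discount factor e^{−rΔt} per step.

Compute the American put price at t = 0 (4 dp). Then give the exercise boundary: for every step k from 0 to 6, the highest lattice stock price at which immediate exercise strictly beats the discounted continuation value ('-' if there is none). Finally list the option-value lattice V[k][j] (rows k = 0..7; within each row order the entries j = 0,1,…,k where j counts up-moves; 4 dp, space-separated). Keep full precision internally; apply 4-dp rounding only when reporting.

params: Δt=0.05814 u=1.10232 d=0.90718 q=0.48610 e^(-rΔt)=0.99797
t_7 payoffs: 73.2426 60.0099 43.9306 24.3926 0.6519 0.0000 0.0000 0.0000
t_6: node(6,0) S=67.8117 payoff=66.9483 vs cont=66.6743 → 66.9483 [stop]  node(6,1) S=82.3985 payoff=52.3615 vs cont=52.0876 → 52.3615 [stop]  node(6,2) S=100.1229 payoff=34.6371 vs cont=34.3631 → 34.6371 [stop]  node(6,3) S=121.6600 payoff=13.1000 vs cont=12.8260 → 13.1000 [stop]  node(6,4) S=147.8298 payoff=0.0000 vs cont=0.3343 → 0.3343 [wait]  node(6,5) S=179.6290 payoff=0.0000 vs cont=0.0000 → 0.0000 [wait]  node(6,6) S=218.2683 payoff=0.0000 vs cont=0.0000 → 0.0000 [wait]  ⇒ S*(6)=121.6600
t_5: node(5,0) S=74.7501 payoff=60.0099 vs cont=59.7359 → 60.0099 [stop]  node(5,1) S=90.8294 payoff=43.9306 vs cont=43.6567 → 43.9306 [stop]  node(5,2) S=110.3674 payoff=24.3926 vs cont=24.1187 → 24.3926 [stop]  node(5,3) S=134.1081 payoff=0.6519 vs cont=6.8805 → 6.8805 [wait]  node(5,4) S=162.9556 payoff=0.0000 vs cont=0.1715 → 0.1715 [wait]  node(5,5) S=198.0084 payoff=0.0000 vs cont=0.0000 → 0.0000 [wait]  ⇒ S*(5)=110.3674
t_4: node(4,0) S=82.3985 payoff=52.3615 vs cont=52.0876 → 52.3615 [stop]  node(4,1) S=100.1229 payoff=34.6371 vs cont=34.3631 → 34.6371 [stop]  node(4,2) S=121.6600 payoff=13.1000 vs cont=15.8476 → 15.8476 [wait]  node(4,3) S=147.8298 payoff=0.0000 vs cont=3.6119 → 3.6119 [wait]  node(4,4) S=179.6290 payoff=0.0000 vs cont=0.0879 → 0.0879 [wait]  ⇒ S*(4)=100.1229
t_3: node(3,0) S=90.8294 payoff=43.9306 vs cont=43.6567 → 43.9306 [stop]  node(3,1) S=110.3674 payoff=24.3926 vs cont=25.4516 → 25.4516 [wait]  node(3,2) S=134.1081 payoff=0.6519 vs cont=9.8797 → 9.8797 [wait]  node(3,3) S=162.9556 payoff=0.0000 vs cont=1.8950 → 1.8950 [wait]  ⇒ S*(3)=90.8294
t_2: node(2,0) S=100.1229 payoff=34.6371 vs cont=34.8768 → 34.8768 [wait]  node(2,1) S=121.6600 payoff=13.1000 vs cont=17.8457 → 17.8457 [wait]  node(2,2) S=147.8298 payoff=0.0000 vs cont=5.9861 → 5.9861 [wait]  ⇒ S*(2)=-
t_1: node(1,0) S=110.3674 payoff=24.3926 vs cont=26.5438 → 26.5438 [wait]  node(1,1) S=134.1081 payoff=0.6519 vs cont=12.0561 → 12.0561 [wait]  ⇒ S*(1)=-
t_0: node(0,0) S=121.6600 payoff=13.1000 vs cont=19.4617 → 19.4617 [wait]  ⇒ S*(0)=-

price = 19.4617
boundary = - - - 90.8294 100.1229 110.3674 121.6600
tree:
19.4617
26.5438 12.0561
34.8768 17.8457 5.9861
43.9306 25.4516 9.8797 1.8950
52.3615 34.6371 15.8476 3.6119 0.0879
60.0099 43.9306 24.3926 6.8805 0.1715 0.0000
66.9483 52.3615 34.6371 13.1000 0.3343 0.0000 0.0000
73.2426 60.0099 43.9306 24.3926 0.6519 0.0000 0.0000 0.0000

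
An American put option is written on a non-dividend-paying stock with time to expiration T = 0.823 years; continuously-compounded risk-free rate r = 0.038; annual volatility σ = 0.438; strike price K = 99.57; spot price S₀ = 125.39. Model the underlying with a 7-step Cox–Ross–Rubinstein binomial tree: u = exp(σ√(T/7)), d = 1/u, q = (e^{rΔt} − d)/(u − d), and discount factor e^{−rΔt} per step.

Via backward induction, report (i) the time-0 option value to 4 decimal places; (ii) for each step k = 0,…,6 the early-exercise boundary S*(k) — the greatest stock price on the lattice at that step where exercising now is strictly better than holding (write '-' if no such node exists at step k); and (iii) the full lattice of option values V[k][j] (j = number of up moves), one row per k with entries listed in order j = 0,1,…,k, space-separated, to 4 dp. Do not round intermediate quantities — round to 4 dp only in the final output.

params: Δt=0.11757 u=1.16205 d=0.86055 q=0.47738 e^(-rΔt)=0.99554
t_7 payoffs: 55.7479 40.3946 19.6620 0.0000 0.0000 0.0000 0.0000 0.0000
t_6: node(6,0) S=50.9234 payoff=48.6466 vs cont=48.2028 → 48.6466 [stop]  node(6,1) S=68.7647 payoff=30.8053 vs cont=30.3614 → 30.8053 [stop]  node(6,2) S=92.8569 payoff=6.7131 vs cont=10.2301 → 10.2301 [wait]  node(6,3) S=125.3900 payoff=0.0000 vs cont=0.0000 → 0.0000 [wait]  node(6,4) S=169.3213 payoff=0.0000 vs cont=0.0000 → 0.0000 [wait]  node(6,5) S=228.6441 payoff=0.0000 vs cont=0.0000 → 0.0000 [wait]  node(6,6) S=308.7512 payoff=0.0000 vs cont=0.0000 → 0.0000 [wait]  ⇒ S*(6)=68.7647
t_5: node(5,0) S=59.1754 payoff=40.3946 vs cont=39.9507 → 40.3946 [stop]  node(5,1) S=79.9080 payoff=19.6620 vs cont=20.8896 → 20.8896 [wait]  node(5,2) S=107.9043 payoff=0.0000 vs cont=5.3226 → 5.3226 [wait]  node(5,3) S=145.7093 payoff=0.0000 vs cont=0.0000 → 0.0000 [wait]  node(5,4) S=196.7595 payoff=0.0000 vs cont=0.0000 → 0.0000 [wait]  node(5,5) S=265.6956 payoff=0.0000 vs cont=0.0000 → 0.0000 [wait]  ⇒ S*(5)=59.1754
t_4: node(4,0) S=68.7647 payoff=30.8053 vs cont=30.9448 → 30.9448 [wait]  node(4,1) S=92.8569 payoff=6.7131 vs cont=13.3983 → 13.3983 [wait]  node(4,2) S=125.3900 payoff=0.0000 vs cont=2.7693 → 2.7693 [wait]  node(4,3) S=169.3213 payoff=0.0000 vs cont=0.0000 → 0.0000 [wait]  node(4,4) S=228.6441 payoff=0.0000 vs cont=0.0000 → 0.0000 [wait]  ⇒ S*(4)=-
t_3: node(3,0) S=79.9080 payoff=19.6620 vs cont=22.4679 → 22.4679 [wait]  node(3,1) S=107.9043 payoff=0.0000 vs cont=8.2872 → 8.2872 [wait]  node(3,2) S=145.7093 payoff=0.0000 vs cont=1.4409 → 1.4409 [wait]  node(3,3) S=196.7595 payoff=0.0000 vs cont=0.0000 → 0.0000 [wait]  ⇒ S*(3)=-
t_2: node(2,0) S=92.8569 payoff=6.7131 vs cont=15.6284 → 15.6284 [wait]  node(2,1) S=125.3900 payoff=0.0000 vs cont=4.9966 → 4.9966 [wait]  node(2,2) S=169.3213 payoff=0.0000 vs cont=0.7497 → 0.7497 [wait]  ⇒ S*(2)=-
t_1: node(1,0) S=107.9043 payoff=0.0000 vs cont=10.5060 → 10.5060 [wait]  node(1,1) S=145.7093 payoff=0.0000 vs cont=2.9560 → 2.9560 [wait]  ⇒ S*(1)=-
t_0: node(0,0) S=125.3900 payoff=0.0000 vs cont=6.8710 → 6.8710 [wait]  ⇒ S*(0)=-

price = 6.8710
boundary = - - - - - 59.1754 68.7647
tree:
6.8710
10.5060 2.9560
15.6284 4.9966 0.7497
22.4679 8.2872 1.4409 0.0000
30.9448 13.3983 2.7693 0.0000 0.0000
40.3946 20.8896 5.3226 0.0000 0.0000 0.0000
48.6466 30.8053 10.2301 0.0000 0.0000 0.0000 0.0000
55.7479 40.3946 19.6620 0.0000 0.0000 0.0000 0.0000 0.0000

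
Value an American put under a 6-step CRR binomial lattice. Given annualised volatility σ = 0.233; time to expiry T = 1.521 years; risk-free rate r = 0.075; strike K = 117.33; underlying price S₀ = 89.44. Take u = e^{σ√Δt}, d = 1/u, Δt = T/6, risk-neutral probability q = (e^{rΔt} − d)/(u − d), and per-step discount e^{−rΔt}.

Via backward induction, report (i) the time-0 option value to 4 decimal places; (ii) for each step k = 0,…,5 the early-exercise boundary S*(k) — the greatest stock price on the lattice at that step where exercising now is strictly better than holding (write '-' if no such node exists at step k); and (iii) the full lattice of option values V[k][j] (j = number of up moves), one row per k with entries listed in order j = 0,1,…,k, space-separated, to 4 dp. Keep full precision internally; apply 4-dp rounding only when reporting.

price = 27.8900
boundary = 89.4400 79.5396 89.4400 79.5396 89.4400 100.5727
tree:
27.8900
37.7904 17.4560
46.5948 27.8900 9.6056
54.4247 37.7904 16.7861 4.1195
61.3879 46.5948 27.8900 8.3695 0.8178
67.5803 54.4247 37.7904 16.7573 1.8619 0.0000
73.0872 61.3879 46.5948 27.8900 4.2389 0.0000 0.0000

Δt=0.25350, u=1.12447, d=0.88931, q=0.55233, disc=e^(-rΔt)=0.98117
k=6 terminal: V=max(K-S,0) → 73.0872 61.3879 46.5948 27.8900 4.2389 0.0000 0.0000
k=5: j=0 S=49.7497 intr=67.5803 cont=65.3706 V=67.5803[EX]; j=1 S=62.9053 intr=54.4247 cont=52.2151 V=54.4247[EX]; j=2 S=79.5396 intr=37.7904 cont=35.5807 V=37.7904[EX]; j=3 S=100.5727 intr=16.7573 cont=14.5477 V=16.7573[EX]; j=4 S=127.1676 intr=0.0000 cont=1.8619 V=1.8619[hold]; j=5 S=160.7952 intr=0.0000 cont=0.0000 V=0.0000[hold]  S*(5)=100.5727
k=4: j=0 S=55.9421 intr=61.3879 cont=59.1782 V=61.3879[EX]; j=1 S=70.7352 intr=46.5948 cont=44.3852 V=46.5948[EX]; j=2 S=89.4400 intr=27.8900 cont=25.6803 V=27.8900[EX]; j=3 S=113.0911 intr=4.2389 cont=8.3695 V=8.3695[hold]; j=4 S=142.9963 intr=0.0000 cont=0.8178 V=0.8178[hold]  S*(4)=89.4400
k=3: j=0 S=62.9053 intr=54.4247 cont=52.2151 V=54.4247[EX]; j=1 S=79.5396 intr=37.7904 cont=35.5807 V=37.7904[EX]; j=2 S=100.5727 intr=16.7573 cont=16.7861 V=16.7861[hold]; j=3 S=127.1676 intr=0.0000 cont=4.1195 V=4.1195[hold]  S*(3)=79.5396
k=2: j=0 S=70.7352 intr=46.5948 cont=44.3852 V=46.5948[EX]; j=1 S=89.4400 intr=27.8900 cont=25.6959 V=27.8900[EX]; j=2 S=113.0911 intr=4.2389 cont=9.6056 V=9.6056[hold]  S*(2)=89.4400
k=1: j=0 S=79.5396 intr=37.7904 cont=35.5807 V=37.7904[EX]; j=1 S=100.5727 intr=16.7573 cont=17.4560 V=17.4560[hold]  S*(1)=79.5396
k=0: j=0 S=89.4400 intr=27.8900 cont=26.0590 V=27.8900[EX]  S*(0)=89.4400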